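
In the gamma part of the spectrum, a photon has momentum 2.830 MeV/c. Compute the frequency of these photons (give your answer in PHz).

6.84 × 10^5 PHz

(h = 6.62607015 × 10^-34 J·s, c = 2.99792458 × 10^8 m/s, 1 eV = 1.602176634 × 10^-19 J.)
In SI units: p = 2.830 MeV/c = 1.5124 × 10^-21 kg·m/s.
Apply f = pc/h: f = 6.843 × 10^20 Hz.
Converting to PHz: f = 684300 PHz ≈ 6.84 × 10^5 PHz.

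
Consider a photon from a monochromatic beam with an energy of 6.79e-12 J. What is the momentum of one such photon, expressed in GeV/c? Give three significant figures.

0.0424 GeV/c

Take c = 2.99792458e8 m/s, 1 eV = 1.602176634e-19 J.
For a photon p = E/c, so p = 2.265e-20 kg·m/s.
Converting to GeV/c: p = 0.04238 GeV/c ≈ 0.0424 GeV/c.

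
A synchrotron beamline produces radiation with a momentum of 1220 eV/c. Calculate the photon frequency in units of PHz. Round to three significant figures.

Use h = 6.62607015e-34 J·s, c = 2.99792458e8 m/s, 1 eV = 1.602176634e-19 J.
In SI units: p = 1220 eV/c = 6.5200e-25 kg·m/s.
For a photon f = pc/h, so f = 2.950e17 Hz.
Converting to PHz: f = 295.0 PHz ≈ 295 PHz.

295 PHz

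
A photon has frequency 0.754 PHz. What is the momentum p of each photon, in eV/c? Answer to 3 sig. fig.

Take h = 6.62607015 × 10^-34 J·s, c = 2.99792458 × 10^8 m/s, 1 eV = 1.602176634 × 10^-19 J.
First convert: f = 0.754 PHz = 7.54 × 10^14 Hz.
Apply p = hf/c: p = 1.667 × 10^-27 kg·m/s.
Converting to eV/c: p = 3.118 eV/c ≈ 3.12 eV/c.

3.12 eV/c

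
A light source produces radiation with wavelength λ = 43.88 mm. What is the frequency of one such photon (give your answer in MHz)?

6830 MHz

First convert: λ = 43.88 mm = 0.04388 m.
The photon relation is f = c/λ, giving f = 6.832 × 10^9 Hz.
Converting to MHz: f = 6832 MHz ≈ 6830 MHz.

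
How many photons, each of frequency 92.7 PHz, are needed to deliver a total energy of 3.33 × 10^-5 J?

5.42 × 10^11 photons

Per-photon energy: E = 6.142 × 10^-17 J (from frequency = 92.7 PHz).
N = E_total / E_photon = 3.33 × 10^-5 J / 6.142 × 10^-17 J = 5.42 × 10^11.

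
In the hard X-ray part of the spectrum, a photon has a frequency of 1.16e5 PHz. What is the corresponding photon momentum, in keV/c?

First convert: f = 1.16e5 PHz = 1.16e20 Hz.
The photon relation is p = hf/c, giving p = 2.564e-22 kg·m/s.
Converting to keV/c: p = 479.7 keV/c ≈ 480 keV/c.

480 keV/c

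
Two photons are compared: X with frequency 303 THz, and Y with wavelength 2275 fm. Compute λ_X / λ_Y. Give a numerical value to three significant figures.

λ_X = 9.894 × 10^-7 m (from frequency = 303 THz, via λ = c/f).
λ_Y = 2.275 × 10^-12 m (from wavelength = 2275 fm, via λ given directly).
Ratio = 9.894 × 10^-7 / 2.275 × 10^-12 = 4.35 × 10^5.

4.35 × 10^5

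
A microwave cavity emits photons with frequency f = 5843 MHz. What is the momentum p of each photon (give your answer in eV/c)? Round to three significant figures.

2.42 × 10^-5 eV/c

First convert: f = 5843 MHz = 5.843 × 10^9 Hz.
For a photon p = hf/c, so p = 1.291 × 10^-32 kg·m/s.
Converting to eV/c: p = 2.416 × 10^-5 eV/c ≈ 2.42 × 10^-5 eV/c.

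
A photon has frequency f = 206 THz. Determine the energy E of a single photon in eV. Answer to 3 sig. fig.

0.852 eV

Convert to SI: f = 206 THz = 2.06e14 Hz.
For a photon E = hf, so E = 1.365e-19 J.
Converting to eV: E = 0.8519 eV ≈ 0.852 eV.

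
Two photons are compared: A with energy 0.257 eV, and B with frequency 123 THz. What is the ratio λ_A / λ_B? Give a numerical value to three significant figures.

1.98

λ_A = 4.824·10^-6 m (from energy = 0.257 eV, via λ = hc/E).
λ_B = 2.437·10^-6 m (from frequency = 123 THz, via λ = c/f).
Ratio = 4.824·10^-6 / 2.437·10^-6 = 1.98.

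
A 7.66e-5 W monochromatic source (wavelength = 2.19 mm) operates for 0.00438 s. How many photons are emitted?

Total energy: E_total = P·t = 7.66e-5 × 0.00438 = 3.355e-7 J.
Per-photon energy: E = 9.071e-23 J.
N = E_total / E_photon = 3.70e15.

3.70e15 photons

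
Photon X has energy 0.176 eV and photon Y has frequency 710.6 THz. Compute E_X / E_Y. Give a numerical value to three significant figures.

E_X = 2.820e-20 J (from energy = 0.176 eV, via E given directly).
E_Y = 4.708e-19 J (from frequency = 710.6 THz, via E = hf).
Ratio = 2.820e-20 / 4.708e-19 = 0.0599.

0.0599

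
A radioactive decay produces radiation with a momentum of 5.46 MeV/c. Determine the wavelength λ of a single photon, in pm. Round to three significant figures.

0.227 pm

Use h = 6.62607015e-34 J·s, c = 2.99792458e8 m/s, 1 eV = 1.602176634e-19 J.
Convert to SI: p = 5.46 MeV/c = 2.9180e-21 kg·m/s.
For a photon λ = h/p, so λ = 2.271e-13 m.
Converting to pm: λ = 0.2271 pm ≈ 0.227 pm.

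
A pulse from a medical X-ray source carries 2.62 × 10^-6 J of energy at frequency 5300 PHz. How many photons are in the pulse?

7.46 × 10^8 photons

Per-photon energy: E = 3.512 × 10^-15 J (from frequency = 5300 PHz).
N = E_total / E_photon = 2.62 × 10^-6 J / 3.512 × 10^-15 J = 7.46 × 10^8.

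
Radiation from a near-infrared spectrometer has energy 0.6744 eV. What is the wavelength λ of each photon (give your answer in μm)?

Take h = 6.62607015 × 10^-34 J·s, c = 2.99792458 × 10^8 m/s, 1 eV = 1.602176634 × 10^-19 J.
Convert to SI: E = 0.6744 eV = 1.0805 × 10^-19 J.
For a photon λ = hc/E, so λ = 1.838 × 10^-6 m.
Converting to μm: λ = 1.838 μm ≈ 1.84 μm.

1.84 μm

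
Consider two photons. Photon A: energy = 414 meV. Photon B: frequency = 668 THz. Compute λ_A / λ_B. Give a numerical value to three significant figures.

λ_A = 2.995e-6 m (from energy = 414 meV, via λ = hc/E).
λ_B = 4.488e-7 m (from frequency = 668 THz, via λ = c/f).
Ratio = 2.995e-6 / 4.488e-7 = 6.67.

6.67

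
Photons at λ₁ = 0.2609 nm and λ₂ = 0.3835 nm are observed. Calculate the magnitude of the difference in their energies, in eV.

1520 eV

Using E = hc/λ: E₁ = 7.6138e-16 J, E₂ = 5.1798e-16 J.
|ΔE| = |7.6138e-16 − 5.1798e-16| = 2.43e-16 J = 1520 eV.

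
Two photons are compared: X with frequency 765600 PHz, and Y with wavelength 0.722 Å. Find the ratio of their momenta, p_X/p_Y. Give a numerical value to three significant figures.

p_X = 1.692e-21 kg·m/s (from frequency = 765600 PHz, via p = hf/c).
p_Y = 9.177e-24 kg·m/s (from wavelength = 0.722 Å, via p = h/λ).
Ratio = 1.692e-21 / 9.177e-24 = 184.

184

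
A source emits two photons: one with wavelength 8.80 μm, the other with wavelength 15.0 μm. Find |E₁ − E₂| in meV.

Using E = hc/λ: E₁ = 2.257e-20 J, E₂ = 1.324e-20 J.
|ΔE| = |2.257e-20 − 1.324e-20| = 9.33e-21 J = 58.2 meV.

58.2 meV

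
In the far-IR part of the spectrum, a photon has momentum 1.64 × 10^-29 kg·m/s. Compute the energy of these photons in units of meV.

30.7 meV

Take c = 2.99792458 × 10^8 m/s, 1 eV = 1.602176634 × 10^-19 J.
Apply E = pc: E = 4.917 × 10^-21 J.
Converting to meV: E = 30.69 meV ≈ 30.7 meV.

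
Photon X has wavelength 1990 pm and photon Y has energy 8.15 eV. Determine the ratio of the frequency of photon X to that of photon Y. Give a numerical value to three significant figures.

f_X = 1.506 × 10^17 Hz (from wavelength = 1990 pm, via f = c/λ).
f_Y = 1.971 × 10^15 Hz (from energy = 8.15 eV, via f = E/h).
Ratio = 1.506 × 10^17 / 1.971 × 10^15 = 76.4.

76.4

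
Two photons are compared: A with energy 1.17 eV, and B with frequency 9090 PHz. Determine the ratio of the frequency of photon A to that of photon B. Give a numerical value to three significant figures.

3.11e-5

f_A = 2.829e14 Hz (from energy = 1.17 eV, via f = E/h).
f_B = 9.090e18 Hz (from frequency = 9090 PHz, via f given directly).
Ratio = 2.829e14 / 9.090e18 = 3.11e-5.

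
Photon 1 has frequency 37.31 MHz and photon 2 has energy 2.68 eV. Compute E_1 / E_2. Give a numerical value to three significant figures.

E_1 = 2.472 × 10^-26 J (from frequency = 37.31 MHz, via E = hf).
E_2 = 4.294 × 10^-19 J (from energy = 2.68 eV, via E given directly).
Ratio = 2.472 × 10^-26 / 4.294 × 10^-19 = 5.76 × 10^-8.

5.76 × 10^-8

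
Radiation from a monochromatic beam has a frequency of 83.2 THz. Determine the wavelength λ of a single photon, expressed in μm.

First convert: f = 83.2 THz = 8.32e13 Hz.
Since λ = c/f for a photon, λ = 3.603e-6 m.
Converting to μm: λ = 3.603 μm ≈ 3.60 μm.

3.60 μm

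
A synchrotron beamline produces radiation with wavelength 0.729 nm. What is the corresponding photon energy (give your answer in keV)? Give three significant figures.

Use h = 6.62607015e-34 J·s, c = 2.99792458e8 m/s, 1 eV = 1.602176634e-19 J.
In SI units: λ = 0.729 nm = 7.29e-10 m.
Apply E = hc/λ: E = 2.725e-16 J.
Converting to keV: E = 1.701 keV ≈ 1.70 keV.

1.70 keV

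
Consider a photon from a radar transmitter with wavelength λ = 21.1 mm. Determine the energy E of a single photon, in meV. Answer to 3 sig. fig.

First convert: λ = 21.1 mm = 0.0211 m.
Apply E = hc/λ: E = 9.414 × 10^-24 J.
Converting to meV: E = 0.05876 meV ≈ 0.0588 meV.

0.0588 meV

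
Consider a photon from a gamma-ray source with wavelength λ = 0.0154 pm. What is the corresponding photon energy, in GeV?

(h = 6.62607015e-34 J·s, c = 2.99792458e8 m/s, 1 eV = 1.602176634e-19 J.)
Convert to SI: λ = 0.0154 pm = 1.54e-14 m.
For a photon E = hc/λ, so E = 1.290e-11 J.
Converting to GeV: E = 0.08051 GeV ≈ 0.0805 GeV.

0.0805 GeV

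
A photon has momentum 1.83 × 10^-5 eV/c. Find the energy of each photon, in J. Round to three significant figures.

2.93 × 10^-24 J

(c = 2.99792458 × 10^8 m/s, 1 eV = 1.602176634 × 10^-19 J.)
Convert to SI: p = 1.83 × 10^-5 eV/c = 9.7800 × 10^-33 kg·m/s.
The photon relation is E = pc, giving E = 2.932 × 10^-24 J.
So E ≈ 2.93 × 10^-24 J.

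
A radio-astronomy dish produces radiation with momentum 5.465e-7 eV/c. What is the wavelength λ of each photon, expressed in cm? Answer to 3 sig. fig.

Convert to SI: p = 5.465e-7 eV/c = 2.9207e-34 kg·m/s.
The photon relation is λ = h/p, giving λ = 2.269 m.
Converting to cm: λ = 226.9 cm ≈ 227 cm.

227 cm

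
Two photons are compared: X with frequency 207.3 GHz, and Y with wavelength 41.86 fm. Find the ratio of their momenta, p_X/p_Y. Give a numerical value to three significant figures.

p_X = 4.582 × 10^-31 kg·m/s (from frequency = 207.3 GHz, via p = hf/c).
p_Y = 1.583 × 10^-20 kg·m/s (from wavelength = 41.86 fm, via p = h/λ).
Ratio = 4.582 × 10^-31 / 1.583 × 10^-20 = 2.89 × 10^-11.

2.89 × 10^-11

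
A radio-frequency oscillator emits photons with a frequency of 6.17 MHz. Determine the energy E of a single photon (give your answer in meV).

(h = 6.62607015·10^-34 J·s, 1 eV = 1.602176634·10^-19 J.)
First convert: f = 6.17 MHz = 6.17·10^6 Hz.
For a photon E = hf, so E = 4.088·10^-27 J.
Converting to meV: E = 2.552·10^-5 meV ≈ 2.55·10^-5 meV.

2.55·10^-5 meV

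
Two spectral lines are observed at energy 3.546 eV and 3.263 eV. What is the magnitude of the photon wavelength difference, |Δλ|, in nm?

Using λ = hc/E: λ₁ = 3.4965e-7 m, λ₂ = 3.7997e-7 m.
|Δλ| = |3.4965e-7 − 3.7997e-7| = 3.03e-8 m = 30.3 nm.

30.3 nm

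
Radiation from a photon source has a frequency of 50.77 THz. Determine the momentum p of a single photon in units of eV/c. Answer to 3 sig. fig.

Use h = 6.62607015e-34 J·s, c = 2.99792458e8 m/s, 1 eV = 1.602176634e-19 J.
Convert to SI: f = 50.77 THz = 5.077e13 Hz.
For a photon p = hf/c, so p = 1.122e-28 kg·m/s.
Converting to eV/c: p = 0.2100 eV/c ≈ 0.210 eV/c.

0.210 eV/c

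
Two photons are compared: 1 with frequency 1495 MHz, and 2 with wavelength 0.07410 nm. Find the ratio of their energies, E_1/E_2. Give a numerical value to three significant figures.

E_1 = 9.906·10^-25 J (from frequency = 1495 MHz, via E = hf).
E_2 = 2.681·10^-15 J (from wavelength = 0.07410 nm, via E = hc/λ).
Ratio = 9.906·10^-25 / 2.681·10^-15 = 3.70·10^-10.

3.70·10^-10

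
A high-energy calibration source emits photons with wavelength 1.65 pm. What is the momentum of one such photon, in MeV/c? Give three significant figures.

Take h = 6.62607015·10^-34 J·s, c = 2.99792458·10^8 m/s, 1 eV = 1.602176634·10^-19 J.
First convert: λ = 1.65 pm = 1.65·10^-12 m.
Apply p = h/λ: p = 4.016·10^-22 kg·m/s.
Converting to MeV/c: p = 0.7514 MeV/c ≈ 0.751 MeV/c.

0.751 MeV/c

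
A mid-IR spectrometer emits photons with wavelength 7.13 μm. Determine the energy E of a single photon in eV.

Use h = 6.62607015e-34 J·s, c = 2.99792458e8 m/s, 1 eV = 1.602176634e-19 J.
First convert: λ = 7.13 μm = 7.13e-6 m.
For a photon E = hc/λ, so E = 2.786e-20 J.
Converting to eV: E = 0.1739 eV ≈ 0.174 eV.

0.174 eV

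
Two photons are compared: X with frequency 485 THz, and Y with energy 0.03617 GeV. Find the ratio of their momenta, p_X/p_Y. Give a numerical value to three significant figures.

p_X = 1.072e-27 kg·m/s (from frequency = 485 THz, via p = hf/c).
p_Y = 1.933e-20 kg·m/s (from energy = 0.03617 GeV, via p = E/c).
Ratio = 1.072e-27 / 1.933e-20 = 5.55e-8.

5.55e-8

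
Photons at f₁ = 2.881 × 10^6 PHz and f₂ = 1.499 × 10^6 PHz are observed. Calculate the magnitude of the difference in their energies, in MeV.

Using E = hf: E₁ = 1.9090 × 10^-12 J, E₂ = 9.9325 × 10^-13 J.
|ΔE| = |1.9090 × 10^-12 − 9.9325 × 10^-13| = 9.16 × 10^-13 J = 5.72 MeV.

5.72 MeV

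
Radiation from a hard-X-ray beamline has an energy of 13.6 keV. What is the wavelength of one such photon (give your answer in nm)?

In SI units: E = 13.6 keV = 2.1790·10^-15 J.
Since λ = hc/E for a photon, λ = 9.116·10^-11 m.
Converting to nm: λ = 0.09116 nm ≈ 0.0912 nm.

0.0912 nm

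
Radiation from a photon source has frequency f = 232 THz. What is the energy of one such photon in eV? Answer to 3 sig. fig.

0.959 eV

Convert to SI: f = 232 THz = 2.32 × 10^14 Hz.
Since E = hf for a photon, E = 1.537 × 10^-19 J.
Converting to eV: E = 0.9595 eV ≈ 0.959 eV.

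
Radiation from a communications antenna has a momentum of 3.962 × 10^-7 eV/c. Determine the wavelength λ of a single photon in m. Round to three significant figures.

3.13 m

Convert to SI: p = 3.962 × 10^-7 eV/c = 2.1174 × 10^-34 kg·m/s.
The photon relation is λ = h/p, giving λ = 3.129 m.
So λ ≈ 3.13 m.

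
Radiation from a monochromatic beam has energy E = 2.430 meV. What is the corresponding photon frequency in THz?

0.588 THz

Use h = 6.62607015 × 10^-34 J·s, 1 eV = 1.602176634 × 10^-19 J.
In SI units: E = 2.430 meV = 3.8933 × 10^-22 J.
Apply f = E/h: f = 5.876 × 10^11 Hz.
Converting to THz: f = 0.5876 THz ≈ 0.588 THz.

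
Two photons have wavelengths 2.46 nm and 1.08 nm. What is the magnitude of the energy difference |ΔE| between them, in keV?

Using E = hc/λ: E₁ = 8.075 × 10^-17 J, E₂ = 1.839 × 10^-16 J.
|ΔE| = |8.075 × 10^-17 − 1.839 × 10^-16| = 1.03 × 10^-16 J = 0.644 keV.

0.644 keV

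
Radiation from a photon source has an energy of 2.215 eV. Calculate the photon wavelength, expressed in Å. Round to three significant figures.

Take h = 6.62607015 × 10^-34 J·s, c = 2.99792458 × 10^8 m/s, 1 eV = 1.602176634 × 10^-19 J.
First convert: E = 2.215 eV = 3.5488 × 10^-19 J.
Since λ = hc/E for a photon, λ = 5.597 × 10^-7 m.
Converting to Å: λ = 5597 Å ≈ 5600 Å.

5600 Å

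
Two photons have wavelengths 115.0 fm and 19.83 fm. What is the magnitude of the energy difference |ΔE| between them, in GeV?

Using E = hc/λ: E₁ = 1.7273 × 10^-12 J, E₂ = 1.0017 × 10^-11 J.
|ΔE| = |1.7273 × 10^-12 − 1.0017 × 10^-11| = 8.29 × 10^-12 J = 0.0517 GeV.

0.0517 GeV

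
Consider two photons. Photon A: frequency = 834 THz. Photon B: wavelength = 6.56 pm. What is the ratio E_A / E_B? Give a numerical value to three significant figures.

1.82e-5

E_A = 5.526e-19 J (from frequency = 834 THz, via E = hf).
E_B = 3.028e-14 J (from wavelength = 6.56 pm, via E = hc/λ).
Ratio = 5.526e-19 / 3.028e-14 = 1.82e-5.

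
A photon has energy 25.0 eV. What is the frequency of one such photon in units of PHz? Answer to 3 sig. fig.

6.04 PHz

Convert to SI: E = 25.0 eV = 4.0054 × 10^-18 J.
Since f = E/h for a photon, f = 6.045 × 10^15 Hz.
Converting to PHz: f = 6.045 PHz ≈ 6.04 PHz.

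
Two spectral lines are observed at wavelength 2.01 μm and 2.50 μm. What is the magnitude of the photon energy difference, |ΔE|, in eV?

0.121 eV

Using E = hc/λ: E₁ = 9.883e-20 J, E₂ = 7.946e-20 J.
|ΔE| = |9.883e-20 − 7.946e-20| = 1.94e-20 J = 0.121 eV.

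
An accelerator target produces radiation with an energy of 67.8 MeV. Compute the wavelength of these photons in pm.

First convert: E = 67.8 MeV = 1.0863 × 10^-11 J.
Since λ = hc/E for a photon, λ = 1.829 × 10^-14 m.
Converting to pm: λ = 0.01829 pm ≈ 0.0183 pm.

0.0183 pm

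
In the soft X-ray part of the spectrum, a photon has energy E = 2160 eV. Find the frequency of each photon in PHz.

522 PHz

(h = 6.62607015 × 10^-34 J·s, 1 eV = 1.602176634 × 10^-19 J.)
In SI units: E = 2160 eV = 3.4607 × 10^-16 J.
Since f = E/h for a photon, f = 5.223 × 10^17 Hz.
Converting to PHz: f = 522.3 PHz ≈ 522 PHz.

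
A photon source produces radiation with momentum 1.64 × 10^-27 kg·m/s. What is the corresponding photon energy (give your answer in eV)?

3.07 eV

(c = 2.99792458 × 10^8 m/s, 1 eV = 1.602176634 × 10^-19 J.)
Apply E = pc: E = 4.917 × 10^-19 J.
Converting to eV: E = 3.069 eV ≈ 3.07 eV.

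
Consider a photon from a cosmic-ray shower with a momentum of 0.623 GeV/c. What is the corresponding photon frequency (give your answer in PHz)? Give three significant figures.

1.51 × 10^8 PHz

First convert: p = 0.623 GeV/c = 3.3295 × 10^-19 kg·m/s.
Since f = pc/h for a photon, f = 1.506 × 10^23 Hz.
Converting to PHz: f = 1.506 × 10^8 PHz ≈ 1.51 × 10^8 PHz.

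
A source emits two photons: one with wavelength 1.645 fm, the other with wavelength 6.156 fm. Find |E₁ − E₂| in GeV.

Using E = hc/λ: E₁ = 1.2076e-10 J, E₂ = 3.2268e-11 J.
|ΔE| = |1.2076e-10 − 3.2268e-11| = 8.85e-11 J = 0.552 GeV.

0.552 GeV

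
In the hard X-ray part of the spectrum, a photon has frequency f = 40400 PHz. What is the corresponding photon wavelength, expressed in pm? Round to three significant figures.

(c = 2.99792458e8 m/s.)
Convert to SI: f = 40400 PHz = 4.04e19 Hz.
For a photon λ = c/f, so λ = 7.421e-12 m.
Converting to pm: λ = 7.421 pm ≈ 7.42 pm.

7.42 pm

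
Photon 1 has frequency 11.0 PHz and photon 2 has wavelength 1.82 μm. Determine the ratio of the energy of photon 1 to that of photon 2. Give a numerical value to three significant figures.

66.8

E_1 = 7.289 × 10^-18 J (from frequency = 11.0 PHz, via E = hf).
E_2 = 1.091 × 10^-19 J (from wavelength = 1.82 μm, via E = hc/λ).
Ratio = 7.289 × 10^-18 / 1.091 × 10^-19 = 66.8.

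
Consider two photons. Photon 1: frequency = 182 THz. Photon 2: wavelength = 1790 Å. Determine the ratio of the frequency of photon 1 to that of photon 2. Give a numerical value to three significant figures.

f_1 = 1.820 × 10^14 Hz (from frequency = 182 THz, via f given directly).
f_2 = 1.675 × 10^15 Hz (from wavelength = 1790 Å, via f = c/λ).
Ratio = 1.820 × 10^14 / 1.675 × 10^15 = 0.109.

0.109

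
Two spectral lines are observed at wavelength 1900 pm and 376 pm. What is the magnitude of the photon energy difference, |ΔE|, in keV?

2.64 keV

Using E = hc/λ: E₁ = 1.045 × 10^-16 J, E₂ = 5.283 × 10^-16 J.
|ΔE| = |1.045 × 10^-16 − 5.283 × 10^-16| = 4.24 × 10^-16 J = 2.64 keV.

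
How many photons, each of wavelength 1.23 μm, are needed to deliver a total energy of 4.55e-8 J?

Per-photon energy: E = 1.615e-19 J (from wavelength = 1.23 μm).
N = E_total / E_photon = 4.55e-8 J / 1.615e-19 J = 2.82e11.

2.82e11 photons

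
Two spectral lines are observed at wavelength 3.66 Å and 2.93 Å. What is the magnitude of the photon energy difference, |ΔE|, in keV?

0.844 keV

Using E = hc/λ: E₁ = 5.427 × 10^-16 J, E₂ = 6.780 × 10^-16 J.
|ΔE| = |5.427 × 10^-16 − 6.780 × 10^-16| = 1.35 × 10^-16 J = 0.844 keV.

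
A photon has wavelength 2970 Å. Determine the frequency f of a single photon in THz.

1010 THz

In SI units: λ = 2970 Å = 2.97 × 10^-7 m.
Apply f = c/λ: f = 1.009 × 10^15 Hz.
Converting to THz: f = 1009 THz ≈ 1010 THz.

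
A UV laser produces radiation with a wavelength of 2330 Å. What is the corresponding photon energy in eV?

In SI units: λ = 2330 Å = 2.33·10^-7 m.
The photon relation is E = hc/λ, giving E = 8.526·10^-19 J.
Converting to eV: E = 5.321 eV ≈ 5.32 eV.

5.32 eV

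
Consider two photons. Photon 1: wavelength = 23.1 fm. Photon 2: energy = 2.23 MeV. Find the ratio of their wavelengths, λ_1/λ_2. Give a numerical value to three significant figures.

0.0415

λ_1 = 2.310·10^-14 m (from wavelength = 23.1 fm, via λ given directly).
λ_2 = 5.560·10^-13 m (from energy = 2.23 MeV, via λ = hc/E).
Ratio = 2.310·10^-14 / 5.560·10^-13 = 0.0415.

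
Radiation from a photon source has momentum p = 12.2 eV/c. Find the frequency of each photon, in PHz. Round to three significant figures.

2.95 PHz

Take h = 6.62607015e-34 J·s, c = 2.99792458e8 m/s, 1 eV = 1.602176634e-19 J.
In SI units: p = 12.2 eV/c = 6.5200e-27 kg·m/s.
The photon relation is f = pc/h, giving f = 2.950e15 Hz.
Converting to PHz: f = 2.950 PHz ≈ 2.95 PHz.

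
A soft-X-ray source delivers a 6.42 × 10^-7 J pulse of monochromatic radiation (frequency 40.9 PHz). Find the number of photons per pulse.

Per-photon energy: E = 2.710 × 10^-17 J (from frequency = 40.9 PHz).
N = E_total / E_photon = 6.42 × 10^-7 J / 2.710 × 10^-17 J = 2.37 × 10^10.

2.37 × 10^10 photons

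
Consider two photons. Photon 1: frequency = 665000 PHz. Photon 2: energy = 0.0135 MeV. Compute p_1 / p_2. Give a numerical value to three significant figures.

204

p_1 = 1.470e-21 kg·m/s (from frequency = 665000 PHz, via p = hf/c).
p_2 = 7.215e-24 kg·m/s (from energy = 0.0135 MeV, via p = E/c).
Ratio = 1.470e-21 / 7.215e-24 = 204.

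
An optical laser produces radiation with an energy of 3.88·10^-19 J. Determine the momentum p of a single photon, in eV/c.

Apply p = E/c: p = 1.294·10^-27 kg·m/s.
Converting to eV/c: p = 2.422 eV/c ≈ 2.42 eV/c.

2.42 eV/c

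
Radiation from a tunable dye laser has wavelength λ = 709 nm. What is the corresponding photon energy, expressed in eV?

First convert: λ = 709 nm = 7.09e-7 m.
Apply E = hc/λ: E = 2.802e-19 J.
Converting to eV: E = 1.749 eV ≈ 1.75 eV.

1.75 eV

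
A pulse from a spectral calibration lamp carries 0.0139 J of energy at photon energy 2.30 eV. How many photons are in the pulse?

Per-photon energy: E = 3.685e-19 J (from energy = 2.30 eV).
N = E_total / E_photon = 0.0139 J / 3.685e-19 J = 3.77e16.

3.77e16 photons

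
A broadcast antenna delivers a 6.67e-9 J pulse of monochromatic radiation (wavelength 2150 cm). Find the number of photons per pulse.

Per-photon energy: E = 9.239e-27 J (from wavelength = 2150 cm).
N = E_total / E_photon = 6.67e-9 J / 9.239e-27 J = 7.22e17.

7.22e17 photons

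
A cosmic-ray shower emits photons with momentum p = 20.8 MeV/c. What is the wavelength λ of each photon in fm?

59.6 fm

(h = 6.62607015e-34 J·s, c = 2.99792458e8 m/s, 1 eV = 1.602176634e-19 J.)
Convert to SI: p = 20.8 MeV/c = 1.1116e-20 kg·m/s.
Since λ = h/p for a photon, λ = 5.961e-14 m.
Converting to fm: λ = 59.61 fm ≈ 59.6 fm.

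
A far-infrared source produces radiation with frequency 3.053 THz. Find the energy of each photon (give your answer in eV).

0.0126 eV

Convert to SI: f = 3.053 THz = 3.053e12 Hz.
For a photon E = hf, so E = 2.023e-21 J.
Converting to eV: E = 0.01263 eV ≈ 0.0126 eV.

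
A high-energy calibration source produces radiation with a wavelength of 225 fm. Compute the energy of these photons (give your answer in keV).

In SI units: λ = 225 fm = 2.25e-13 m.
Apply E = hc/λ: E = 8.829e-13 J.
Converting to keV: E = 5510 keV ≈ 5510 keV.

5510 keV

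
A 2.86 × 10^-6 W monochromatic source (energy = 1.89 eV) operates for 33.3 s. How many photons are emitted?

3.15 × 10^14 photons

Total energy: E_total = P·t = 2.86 × 10^-6 × 33.3 = 9.524 × 10^-5 J.
Per-photon energy: E = 3.028 × 10^-19 J.
N = E_total / E_photon = 3.15 × 10^14.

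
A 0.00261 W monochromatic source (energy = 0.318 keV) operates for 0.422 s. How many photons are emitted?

2.16e13 photons

Total energy: E_total = P·t = 0.00261 × 0.422 = 0.001101 J.
Per-photon energy: E = 5.095e-17 J.
N = E_total / E_photon = 2.16e13.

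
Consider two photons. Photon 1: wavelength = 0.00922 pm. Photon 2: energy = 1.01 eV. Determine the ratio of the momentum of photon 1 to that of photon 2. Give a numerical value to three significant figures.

1.33e8

p_1 = 7.187e-20 kg·m/s (from wavelength = 0.00922 pm, via p = h/λ).
p_2 = 5.398e-28 kg·m/s (from energy = 1.01 eV, via p = E/c).
Ratio = 7.187e-20 / 5.398e-28 = 1.33e8.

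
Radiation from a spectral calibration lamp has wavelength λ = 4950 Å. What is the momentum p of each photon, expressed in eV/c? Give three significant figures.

2.50 eV/c

In SI units: λ = 4950 Å = 4.95e-7 m.
Apply p = h/λ: p = 1.339e-27 kg·m/s.
Converting to eV/c: p = 2.505 eV/c ≈ 2.50 eV/c.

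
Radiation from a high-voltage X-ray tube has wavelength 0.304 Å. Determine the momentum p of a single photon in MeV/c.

(h = 6.62607015·10^-34 J·s, c = 2.99792458·10^8 m/s, 1 eV = 1.602176634·10^-19 J.)
Convert to SI: λ = 0.304 Å = 3.04·10^-11 m.
Since p = h/λ for a photon, p = 2.180·10^-23 kg·m/s.
Converting to MeV/c: p = 0.04078 MeV/c ≈ 0.0408 MeV/c.

0.0408 MeV/c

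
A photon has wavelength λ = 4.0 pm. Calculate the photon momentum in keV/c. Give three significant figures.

Convert to SI: λ = 4.0 pm = 4.0·10^-12 m.
Apply p = h/λ: p = 1.657·10^-22 kg·m/s.
Converting to keV/c: p = 310.0 keV/c ≈ 310 keV/c.

310 keV/c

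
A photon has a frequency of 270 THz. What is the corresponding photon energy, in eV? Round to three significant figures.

In SI units: f = 270 THz = 2.7e14 Hz.
Since E = hf for a photon, E = 1.789e-19 J.
Converting to eV: E = 1.117 eV ≈ 1.12 eV.

1.12 eV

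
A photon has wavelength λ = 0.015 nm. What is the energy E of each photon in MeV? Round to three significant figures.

(h = 6.62607015e-34 J·s, c = 2.99792458e8 m/s, 1 eV = 1.602176634e-19 J.)
Convert to SI: λ = 0.015 nm = 1.5e-11 m.
Since E = hc/λ for a photon, E = 1.324e-14 J.
Converting to MeV: E = 0.08266 MeV ≈ 0.0827 MeV.

0.0827 MeV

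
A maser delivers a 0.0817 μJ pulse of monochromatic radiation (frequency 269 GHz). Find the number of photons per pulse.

Per-photon energy: E = 1.782e-22 J (from frequency = 269 GHz).
N = E_total / E_photon = 8.17e-8 J / 1.782e-22 J = 4.58e14.

4.58e14 photons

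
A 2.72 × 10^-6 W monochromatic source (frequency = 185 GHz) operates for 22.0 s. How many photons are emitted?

Total energy: E_total = P·t = 2.72 × 10^-6 × 22.0 = 5.984 × 10^-5 J.
Per-photon energy: E = 1.226 × 10^-22 J.
N = E_total / E_photon = 4.88 × 10^17.

4.88 × 10^17 photons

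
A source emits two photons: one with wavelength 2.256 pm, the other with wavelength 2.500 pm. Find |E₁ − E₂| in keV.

53.6 keV

Using E = hc/λ: E₁ = 8.8052 × 10^-14 J, E₂ = 7.9458 × 10^-14 J.
|ΔE| = |8.8052 × 10^-14 − 7.9458 × 10^-14| = 8.59 × 10^-15 J = 53.6 keV.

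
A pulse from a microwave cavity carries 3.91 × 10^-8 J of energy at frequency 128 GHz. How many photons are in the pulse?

4.61 × 10^14 photons

Per-photon energy: E = 8.481 × 10^-23 J (from frequency = 128 GHz).
N = E_total / E_photon = 3.91 × 10^-8 J / 8.481 × 10^-23 J = 4.61 × 10^14.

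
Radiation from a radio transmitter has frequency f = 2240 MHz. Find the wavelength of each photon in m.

0.134 m

First convert: f = 2240 MHz = 2.24 × 10^9 Hz.
For a photon λ = c/f, so λ = 0.1338 m.
So λ ≈ 0.134 m.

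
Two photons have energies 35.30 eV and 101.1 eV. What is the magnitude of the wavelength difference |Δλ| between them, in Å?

Using λ = hc/E: λ₁ = 3.5123e-8 m, λ₂ = 1.2264e-8 m.
|Δλ| = |3.5123e-8 − 1.2264e-8| = 2.29e-8 m = 229 Å.

229 Å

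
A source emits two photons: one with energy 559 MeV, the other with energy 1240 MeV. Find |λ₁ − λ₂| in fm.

Using λ = hc/E: λ₁ = 2.218e-15 m, λ₂ = 9.999e-16 m.
|Δλ| = |2.218e-15 − 9.999e-16| = 1.22e-15 m = 1.22 fm.

1.22 fm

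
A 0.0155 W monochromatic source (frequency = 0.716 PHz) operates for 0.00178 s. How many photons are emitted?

5.82 × 10^13 photons

Total energy: E_total = P·t = 0.0155 × 0.00178 = 2.759 × 10^-5 J.
Per-photon energy: E = 4.744 × 10^-19 J.
N = E_total / E_photon = 5.82 × 10^13.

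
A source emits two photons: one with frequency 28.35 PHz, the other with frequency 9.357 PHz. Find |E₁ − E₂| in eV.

Using E = hf: E₁ = 1.8785e-17 J, E₂ = 6.2000e-18 J.
|ΔE| = |1.8785e-17 − 6.2000e-18| = 1.26e-17 J = 78.5 eV.

78.5 eV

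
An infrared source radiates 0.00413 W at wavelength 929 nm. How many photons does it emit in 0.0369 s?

7.13e14 photons

Total energy: E_total = P·t = 0.00413 × 0.0369 = 1.524e-4 J.
Per-photon energy: E = 2.138e-19 J.
N = E_total / E_photon = 7.13e14.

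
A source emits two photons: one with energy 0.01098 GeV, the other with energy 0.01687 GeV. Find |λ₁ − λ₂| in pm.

Using λ = hc/E: λ₁ = 1.1292 × 10^-13 m, λ₂ = 7.3494 × 10^-14 m.
|Δλ| = |1.1292 × 10^-13 − 7.3494 × 10^-14| = 3.94 × 10^-14 m = 0.0394 pm.

0.0394 pm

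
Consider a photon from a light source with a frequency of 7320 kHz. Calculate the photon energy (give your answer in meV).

3.03 × 10^-5 meV

Take h = 6.62607015 × 10^-34 J·s, 1 eV = 1.602176634 × 10^-19 J.
First convert: f = 7320 kHz = 7.320 × 10^6 Hz.
For a photon E = hf, so E = 4.850 × 10^-27 J.
Converting to meV: E = 3.027 × 10^-5 meV ≈ 3.03 × 10^-5 meV.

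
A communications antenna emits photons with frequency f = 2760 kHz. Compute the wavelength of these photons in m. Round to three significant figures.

109 m

Use c = 2.99792458 × 10^8 m/s.
In SI units: f = 2760 kHz = 2.76 × 10^6 Hz.
For a photon λ = c/f, so λ = 108.6 m.
So λ ≈ 109 m.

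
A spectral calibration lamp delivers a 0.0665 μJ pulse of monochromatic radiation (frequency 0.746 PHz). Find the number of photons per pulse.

1.35e11 photons

Per-photon energy: E = 4.943e-19 J (from frequency = 0.746 PHz).
N = E_total / E_photon = 6.65e-8 J / 4.943e-19 J = 1.35e11.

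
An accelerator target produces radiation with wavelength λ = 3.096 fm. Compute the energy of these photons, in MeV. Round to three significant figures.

400 MeV

Take h = 6.62607015e-34 J·s, c = 2.99792458e8 m/s, 1 eV = 1.602176634e-19 J.
Convert to SI: λ = 3.096 fm = 3.096e-15 m.
Apply E = hc/λ: E = 6.416e-11 J.
Converting to MeV: E = 400.5 MeV ≈ 400 MeV.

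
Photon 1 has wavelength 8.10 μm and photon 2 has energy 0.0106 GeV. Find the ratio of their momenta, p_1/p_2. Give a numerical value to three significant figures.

p_1 = 8.180e-29 kg·m/s (from wavelength = 8.10 μm, via p = h/λ).
p_2 = 5.665e-21 kg·m/s (from energy = 0.0106 GeV, via p = E/c).
Ratio = 8.180e-29 / 5.665e-21 = 1.44e-8.

1.44e-8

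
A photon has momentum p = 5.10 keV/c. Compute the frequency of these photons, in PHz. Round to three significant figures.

Use h = 6.62607015e-34 J·s, c = 2.99792458e8 m/s, 1 eV = 1.602176634e-19 J.
Convert to SI: p = 5.10 keV/c = 2.7256e-24 kg·m/s.
Since f = pc/h for a photon, f = 1.233e18 Hz.
Converting to PHz: f = 1233 PHz ≈ 1230 PHz.

1230 PHz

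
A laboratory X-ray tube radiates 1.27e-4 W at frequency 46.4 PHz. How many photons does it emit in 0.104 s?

4.30e11 photons

Total energy: E_total = P·t = 1.27e-4 × 0.104 = 1.321e-5 J.
Per-photon energy: E = 3.074e-17 J.
N = E_total / E_photon = 4.30e11.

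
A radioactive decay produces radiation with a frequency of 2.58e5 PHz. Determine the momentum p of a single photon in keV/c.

First convert: f = 2.58e5 PHz = 2.58e20 Hz.
The photon relation is p = hf/c, giving p = 5.702e-22 kg·m/s.
Converting to keV/c: p = 1067 keV/c ≈ 1070 keV/c.

1070 keV/c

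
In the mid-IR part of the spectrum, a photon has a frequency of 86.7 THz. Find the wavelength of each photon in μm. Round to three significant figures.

3.46 μm

Take c = 2.99792458 × 10^8 m/s.
In SI units: f = 86.7 THz = 8.67 × 10^13 Hz.
For a photon λ = c/f, so λ = 3.458 × 10^-6 m.
Converting to μm: λ = 3.458 μm ≈ 3.46 μm.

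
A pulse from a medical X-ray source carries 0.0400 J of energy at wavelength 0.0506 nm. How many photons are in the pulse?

1.02e13 photons

Per-photon energy: E = 3.926e-15 J (from wavelength = 0.0506 nm).
N = E_total / E_photon = 0.0400 J / 3.926e-15 J = 1.02e13.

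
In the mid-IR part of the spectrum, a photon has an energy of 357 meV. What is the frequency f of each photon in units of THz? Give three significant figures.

86.3 THz

In SI units: E = 357 meV = 5.7198e-20 J.
Since f = E/h for a photon, f = 8.632e13 Hz.
Converting to THz: f = 86.32 THz ≈ 86.3 THz.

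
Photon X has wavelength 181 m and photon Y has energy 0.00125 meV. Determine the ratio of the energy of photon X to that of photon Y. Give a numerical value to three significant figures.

E_X = 1.097 × 10^-27 J (from wavelength = 181 m, via E = hc/λ).
E_Y = 2.003 × 10^-25 J (from energy = 0.00125 meV, via E given directly).
Ratio = 1.097 × 10^-27 / 2.003 × 10^-25 = 5.48 × 10^-3.

5.48 × 10^-3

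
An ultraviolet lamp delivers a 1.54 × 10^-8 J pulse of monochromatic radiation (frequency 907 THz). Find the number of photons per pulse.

Per-photon energy: E = 6.010 × 10^-19 J (from frequency = 907 THz).
N = E_total / E_photon = 1.54 × 10^-8 J / 6.010 × 10^-19 J = 2.56 × 10^10.

2.56 × 10^10 photons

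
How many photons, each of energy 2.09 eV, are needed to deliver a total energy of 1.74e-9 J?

Per-photon energy: E = 3.349e-19 J (from energy = 2.09 eV).
N = E_total / E_photon = 1.74e-9 J / 3.349e-19 J = 5.20e9.

5.20e9 photons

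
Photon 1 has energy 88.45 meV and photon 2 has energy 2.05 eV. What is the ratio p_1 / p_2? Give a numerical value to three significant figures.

0.0431

p_1 = 4.727·10^-29 kg·m/s (from energy = 88.45 meV, via p = E/c).
p_2 = 1.096·10^-27 kg·m/s (from energy = 2.05 eV, via p = E/c).
Ratio = 4.727·10^-29 / 1.096·10^-27 = 0.0431.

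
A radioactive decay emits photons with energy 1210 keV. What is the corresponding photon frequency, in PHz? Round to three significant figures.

Use h = 6.62607015e-34 J·s, 1 eV = 1.602176634e-19 J.
First convert: E = 1210 keV = 1.9386e-13 J.
The photon relation is f = E/h, giving f = 2.926e20 Hz.
Converting to PHz: f = 292600 PHz ≈ 2.93e5 PHz.

2.93e5 PHz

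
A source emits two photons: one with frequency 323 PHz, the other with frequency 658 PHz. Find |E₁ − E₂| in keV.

1.39 keV

Using E = hf: E₁ = 2.140e-16 J, E₂ = 4.360e-16 J.
|ΔE| = |2.140e-16 − 4.360e-16| = 2.22e-16 J = 1.39 keV.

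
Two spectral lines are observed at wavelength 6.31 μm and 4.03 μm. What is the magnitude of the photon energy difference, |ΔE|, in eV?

0.111 eV

Using E = hc/λ: E₁ = 3.148·10^-20 J, E₂ = 4.929·10^-20 J.
|ΔE| = |3.148·10^-20 − 4.929·10^-20| = 1.78·10^-20 J = 0.111 eV.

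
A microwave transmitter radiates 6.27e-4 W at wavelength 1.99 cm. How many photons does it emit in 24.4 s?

Total energy: E_total = P·t = 6.27e-4 × 24.4 = 0.01530 J.
Per-photon energy: E = 9.982e-24 J.
N = E_total / E_photon = 1.53e21.

1.53e21 photons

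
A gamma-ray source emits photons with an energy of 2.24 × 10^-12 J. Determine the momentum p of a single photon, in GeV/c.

Use c = 2.99792458 × 10^8 m/s, 1 eV = 1.602176634 × 10^-19 J.
For a photon p = E/c, so p = 7.472 × 10^-21 kg·m/s.
Converting to GeV/c: p = 0.01398 GeV/c ≈ 0.0140 GeV/c.

0.0140 GeV/c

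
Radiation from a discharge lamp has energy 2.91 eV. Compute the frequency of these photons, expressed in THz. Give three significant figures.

Use h = 6.62607015e-34 J·s, 1 eV = 1.602176634e-19 J.
In SI units: E = 2.91 eV = 4.6623e-19 J.
Apply f = E/h: f = 7.036e14 Hz.
Converting to THz: f = 703.6 THz ≈ 704 THz.

704 THz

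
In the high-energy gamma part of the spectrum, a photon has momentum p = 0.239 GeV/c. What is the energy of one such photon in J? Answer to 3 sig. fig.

In SI units: p = 0.239 GeV/c = 1.2773e-19 kg·m/s.
For a photon E = pc, so E = 3.829e-11 J.
So E ≈ 3.83e-11 J.

3.83e-11 J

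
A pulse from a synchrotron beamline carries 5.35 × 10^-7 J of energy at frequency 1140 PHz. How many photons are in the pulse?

Per-photon energy: E = 7.554 × 10^-16 J (from frequency = 1140 PHz).
N = E_total / E_photon = 5.35 × 10^-7 J / 7.554 × 10^-16 J = 7.08 × 10^8.

7.08 × 10^8 photons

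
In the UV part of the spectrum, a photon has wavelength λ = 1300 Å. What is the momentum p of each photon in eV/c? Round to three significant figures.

Convert to SI: λ = 1300 Å = 1.3e-7 m.
For a photon p = h/λ, so p = 5.097e-27 kg·m/s.
Converting to eV/c: p = 9.537 eV/c ≈ 9.54 eV/c.

9.54 eV/c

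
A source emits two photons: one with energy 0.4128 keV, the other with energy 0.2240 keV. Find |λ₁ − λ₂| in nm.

Using λ = hc/E: λ₁ = 3.0035e-9 m, λ₂ = 5.5350e-9 m.
|Δλ| = |3.0035e-9 − 5.5350e-9| = 2.53e-9 m = 2.53 nm.

2.53 nm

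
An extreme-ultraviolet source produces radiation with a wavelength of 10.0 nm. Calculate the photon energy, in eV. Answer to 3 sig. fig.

124 eV

Convert to SI: λ = 10.0 nm = 1.00 × 10^-8 m.
Since E = hc/λ for a photon, E = 1.986 × 10^-17 J.
Converting to eV: E = 124.0 eV ≈ 124 eV.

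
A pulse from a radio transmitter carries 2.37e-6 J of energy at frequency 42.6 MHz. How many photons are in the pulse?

8.40e19 photons

Per-photon energy: E = 2.823e-26 J (from frequency = 42.6 MHz).
N = E_total / E_photon = 2.37e-6 J / 2.823e-26 J = 8.40e19.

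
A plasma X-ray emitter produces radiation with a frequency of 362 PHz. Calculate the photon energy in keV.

1.50 keV

First convert: f = 362 PHz = 3.62e17 Hz.
For a photon E = hf, so E = 2.399e-16 J.
Converting to keV: E = 1.497 keV ≈ 1.50 keV.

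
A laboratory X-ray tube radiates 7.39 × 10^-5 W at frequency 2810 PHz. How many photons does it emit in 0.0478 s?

Total energy: E_total = P·t = 7.39 × 10^-5 × 0.0478 = 3.532 × 10^-6 J.
Per-photon energy: E = 1.862 × 10^-15 J.
N = E_total / E_photon = 1.90 × 10^9.

1.90 × 10^9 photons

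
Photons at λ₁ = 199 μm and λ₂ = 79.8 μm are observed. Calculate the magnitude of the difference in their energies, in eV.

Using E = hc/λ: E₁ = 9.982 × 10^-22 J, E₂ = 2.489 × 10^-21 J.
|ΔE| = |9.982 × 10^-22 − 2.489 × 10^-21| = 1.49 × 10^-21 J = 9.31 × 10^-3 eV.

9.31 × 10^-3 eV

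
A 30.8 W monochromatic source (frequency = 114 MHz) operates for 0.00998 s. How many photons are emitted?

4.07 × 10^24 photons

Total energy: E_total = P·t = 30.8 × 0.00998 = 0.3074 J.
Per-photon energy: E = 7.554 × 10^-26 J.
N = E_total / E_photon = 4.07 × 10^24.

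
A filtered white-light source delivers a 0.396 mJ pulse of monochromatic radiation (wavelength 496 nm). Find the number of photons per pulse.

9.89e14 photons

Per-photon energy: E = 4.005e-19 J (from wavelength = 496 nm).
N = E_total / E_photon = 3.96e-4 J / 4.005e-19 J = 9.89e14.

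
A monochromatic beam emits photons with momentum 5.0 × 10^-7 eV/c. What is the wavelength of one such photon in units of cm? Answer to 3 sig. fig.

248 cm

First convert: p = 5.0 × 10^-7 eV/c = 2.6721 × 10^-34 kg·m/s.
For a photon λ = h/p, so λ = 2.480 m.
Converting to cm: λ = 248.0 cm ≈ 248 cm.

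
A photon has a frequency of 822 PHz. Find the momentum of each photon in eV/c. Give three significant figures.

3400 eV/c

Use h = 6.62607015e-34 J·s, c = 2.99792458e8 m/s, 1 eV = 1.602176634e-19 J.
In SI units: f = 822 PHz = 8.22e17 Hz.
The photon relation is p = hf/c, giving p = 1.817e-24 kg·m/s.
Converting to eV/c: p = 3400 eV/c ≈ 3400 eV/c.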